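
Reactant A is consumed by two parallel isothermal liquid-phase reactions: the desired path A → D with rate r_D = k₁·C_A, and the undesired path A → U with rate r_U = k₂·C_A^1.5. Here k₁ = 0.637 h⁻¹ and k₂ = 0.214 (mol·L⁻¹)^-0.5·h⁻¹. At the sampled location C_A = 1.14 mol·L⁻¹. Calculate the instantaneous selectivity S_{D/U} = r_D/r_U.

S_{D/U} = r_D/r_U = (k₁·C_A)/(k₂·C_A^1.5) = (k₁/k₂)·C_A^-0.5.
= (0.637×1.140) / (0.214×1.140^1.5) = 0.7262/0.2605 = 2.79.
The undesired path is higher order in A, so low C_A (CSTR or dilute feed) favours D.

2.79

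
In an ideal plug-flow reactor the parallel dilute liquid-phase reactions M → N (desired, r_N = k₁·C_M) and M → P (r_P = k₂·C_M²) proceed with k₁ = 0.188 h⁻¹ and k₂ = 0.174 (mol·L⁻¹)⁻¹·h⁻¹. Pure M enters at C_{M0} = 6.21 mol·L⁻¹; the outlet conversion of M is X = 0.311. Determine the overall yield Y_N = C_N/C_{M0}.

C_M = C_{M0}(1−X) = 4.279 mol·L⁻¹.
Along a PFR/batch, dC_N/dC_M = −r_N/(r_N+r_P) = −k₁/(k₁+k₂·C_M).
Integrating from C_{M0} to C_M: C_N = (0.188/0.174)·ln[(0.188+0.174·6.21)/(0.188+0.174·4.28)] = 1.080·ln(1.269/0.9325) = 0.3325 mol·L⁻¹.
Y_N = C_N/C_{M0} = 0.3325/6.21 = 0.0535.

0.0535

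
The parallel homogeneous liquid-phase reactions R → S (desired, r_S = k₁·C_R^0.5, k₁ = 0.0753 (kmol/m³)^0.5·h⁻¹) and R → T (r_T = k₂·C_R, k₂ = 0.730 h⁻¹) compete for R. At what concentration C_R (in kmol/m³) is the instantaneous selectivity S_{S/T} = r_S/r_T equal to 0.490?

S_{S/T} = (k₁/k₂)·C_R^-0.5 ⇒ C_R = (S·k₂/k₁)^(-2).
= (0.490×0.730/0.0753)^(-2) = (4.750)^(-2) = 0.0443 kmol/m³.

0.0443 kmol/m³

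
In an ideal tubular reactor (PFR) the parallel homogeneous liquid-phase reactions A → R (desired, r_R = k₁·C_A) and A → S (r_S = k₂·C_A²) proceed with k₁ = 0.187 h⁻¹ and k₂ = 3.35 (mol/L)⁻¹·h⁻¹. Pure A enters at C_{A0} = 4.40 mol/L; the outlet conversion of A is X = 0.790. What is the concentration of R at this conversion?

C_A = C_{A0}(1−X) = 0.9240 mol/L.
Along a PFR/batch, dC_R/dC_A = −r_R/(r_R+r_S) = −k₁/(k₁+k₂·C_A).
Integrating from C_{A0} to C_A: C_R = (0.187/3.35)·ln[(0.187+3.35·4.40)/(0.187+3.35·0.924)] = 0.05582·ln(14.93/3.282) = 0.08455 mol/L.

0.0845 mol/L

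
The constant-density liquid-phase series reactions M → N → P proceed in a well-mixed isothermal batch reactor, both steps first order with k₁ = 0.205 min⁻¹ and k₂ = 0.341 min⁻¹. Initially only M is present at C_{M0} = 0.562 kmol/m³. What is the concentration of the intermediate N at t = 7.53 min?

0.116 kmol/m³

For first-order series with pure M initially, C_N(t) = k₁C_{M0}/(k₂−k₁)·(e^(−k₁t) − e^(−k₂t)).
e^(−k₁t) = e^(−0.205×7.53) = e^(−1.544) = 0.2136; e^(−k₂t) = e^(−2.568) = 0.07671.
C_N = 0.205×0.562/(0.341−0.205) × (0.2136−0.07671) = 0.8471×0.1369 = 0.1160 kmol/m³.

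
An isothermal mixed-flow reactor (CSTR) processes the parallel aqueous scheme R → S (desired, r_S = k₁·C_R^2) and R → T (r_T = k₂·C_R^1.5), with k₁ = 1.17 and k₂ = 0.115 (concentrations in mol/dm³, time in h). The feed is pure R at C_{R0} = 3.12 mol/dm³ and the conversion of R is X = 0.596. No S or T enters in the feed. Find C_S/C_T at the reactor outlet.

11.4

Exit C_R = C_{R0}(1−X) = 3.12×0.404 = 1.260 mol/dm³.
Rates in a CSTR are evaluated at the outlet concentration: r_S = 1.17×1.260^2 = 1.859, r_T = 0.115×1.260^1.5 = 0.1627.
Overall selectivity = C_S/C_T = r_Sτ/(r_Tτ) = r_S/r_T = 11.4.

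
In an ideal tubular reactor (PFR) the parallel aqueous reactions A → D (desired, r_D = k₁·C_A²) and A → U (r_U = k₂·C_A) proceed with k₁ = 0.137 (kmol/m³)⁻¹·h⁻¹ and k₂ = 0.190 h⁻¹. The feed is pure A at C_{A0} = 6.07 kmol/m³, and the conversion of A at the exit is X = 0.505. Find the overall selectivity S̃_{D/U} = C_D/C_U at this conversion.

C_A = C_{A0}(1−X) = 3.005 kmol/m³.
Along a PFR/batch, dC_U/dC_A = −r_U/(r_D+r_U) = −k₂/(k₂+k₁·C_A).
Integrating from C_{A0} to C_A: C_U = (0.190/0.137)·ln[(0.190+0.137·6.07)/(0.190+0.137·3.00)] = 1.387·ln(1.022/0.6016) = 0.7343 kmol/m³.
Then C_D = (C_{A0}−C_A) − C_U = 3.065 − 0.7343 = 2.331 kmol/m³.
S̃_{D/U} = C_D/C_U = 2.331/0.7343 = 3.17.

3.17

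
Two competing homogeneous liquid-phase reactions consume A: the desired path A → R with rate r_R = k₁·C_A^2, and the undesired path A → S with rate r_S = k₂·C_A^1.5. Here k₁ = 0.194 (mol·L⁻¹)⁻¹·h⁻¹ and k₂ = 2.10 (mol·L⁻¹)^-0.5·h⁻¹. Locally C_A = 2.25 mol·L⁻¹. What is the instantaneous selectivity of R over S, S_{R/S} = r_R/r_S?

0.139

S_{R/S} = r_R/r_S = (k₁·C_A^2)/(k₂·C_A^1.5) = (k₁/k₂)·C_A^0.5.
= (0.194×2.250^2) / (2.10×2.250^1.5) = 0.9821/7.088 = 0.139.
Since the desired path is higher order in A, keeping C_A high (PFR or concentrated feed) favours R.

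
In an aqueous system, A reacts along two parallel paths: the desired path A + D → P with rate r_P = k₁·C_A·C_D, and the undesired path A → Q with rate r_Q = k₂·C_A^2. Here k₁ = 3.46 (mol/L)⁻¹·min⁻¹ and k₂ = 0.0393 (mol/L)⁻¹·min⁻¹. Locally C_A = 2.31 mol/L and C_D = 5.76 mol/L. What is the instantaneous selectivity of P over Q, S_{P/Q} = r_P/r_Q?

220

S_{P/Q} = r_P/r_Q = (k₁·C_A·C_D)/(k₂·C_A^2) = (k₁/k₂)·C_A⁻¹·C_D.
= (3.46×2.310×5.760) / (0.0393×2.310^2) = 46.04/0.2097 = 220.
The undesired path is higher order in A, so low C_A (CSTR or dilute feed) favours P.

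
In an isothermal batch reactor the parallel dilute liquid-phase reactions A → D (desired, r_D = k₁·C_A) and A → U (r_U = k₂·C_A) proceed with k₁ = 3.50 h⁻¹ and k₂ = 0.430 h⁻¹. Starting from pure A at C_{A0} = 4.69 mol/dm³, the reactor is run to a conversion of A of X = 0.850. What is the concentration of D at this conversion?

C_A = C_{A0}(1−X) = 0.7035 mol/dm³.
Both paths are first order in A, so the instantaneous fraction to D is constant: dC_D/d(−C_A) = k₁/(k₁+k₂) = 0.8906.
C_D = 0.8906·(C_{A0}−C_A) = 0.8906×3.987 = 3.55 mol/dm³.

3.55 mol/dm³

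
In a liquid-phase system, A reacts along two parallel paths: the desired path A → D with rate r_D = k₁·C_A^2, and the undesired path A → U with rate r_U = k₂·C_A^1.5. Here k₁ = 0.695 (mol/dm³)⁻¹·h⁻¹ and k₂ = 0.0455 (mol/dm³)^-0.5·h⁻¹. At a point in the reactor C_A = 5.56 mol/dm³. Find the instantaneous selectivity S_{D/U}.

S_{D/U} = r_D/r_U = (k₁·C_A^2)/(k₂·C_A^1.5) = (k₁/k₂)·C_A^0.5.
= (0.695×5.560^2) / (0.0455×5.560^1.5) = 21.48/0.5965 = 36.0.

36.0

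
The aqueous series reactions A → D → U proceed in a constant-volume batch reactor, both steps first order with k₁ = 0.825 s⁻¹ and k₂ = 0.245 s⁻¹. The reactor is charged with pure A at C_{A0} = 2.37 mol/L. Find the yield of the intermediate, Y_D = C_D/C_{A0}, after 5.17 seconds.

Solving the coupled first-order balances gives C_D(t) = [k₁/(k₂−k₁)]·C_{A0}·(e^(−k₁t) − e^(−k₂t)).
e^(−k₁t) = e^(−0.825×5.17) = e^(−4.265) = 0.01405; e^(−k₂t) = e^(−1.267) = 0.2818.
C_D = 0.825×2.37/(0.245−0.825) × (0.01405−0.2818) = (-3.371)×(-0.2677) = 0.9025 mol/L.
Y_D = C_D/C_{A0} = 0.9025/2.37 = 0.381.

0.381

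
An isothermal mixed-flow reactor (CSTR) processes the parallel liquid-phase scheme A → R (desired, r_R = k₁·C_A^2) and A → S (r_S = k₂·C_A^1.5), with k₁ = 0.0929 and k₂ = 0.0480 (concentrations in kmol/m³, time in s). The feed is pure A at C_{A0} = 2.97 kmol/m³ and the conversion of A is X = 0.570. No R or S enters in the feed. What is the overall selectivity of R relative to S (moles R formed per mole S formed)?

Exit C_A = C_{A0}(1−X) = 2.97×0.430 = 1.277 kmol/m³.
In a CSTR the entire volume is at exit conditions, so r_R = 0.0929×1.277^2 = 0.1515 and r_S = 0.0480×1.277^1.5 = 0.06928.
Overall selectivity = C_R/C_S = r_Rτ/(r_Sτ) = r_R/r_S = 2.19.

2.19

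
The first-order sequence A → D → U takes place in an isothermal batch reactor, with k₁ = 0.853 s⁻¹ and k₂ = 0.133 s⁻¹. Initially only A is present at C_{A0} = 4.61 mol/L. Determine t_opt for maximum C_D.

2.58 s

Setting dC_D/dt = 0 gives t_opt = ln(k₂/k₁)/(k₂−k₁).
= ln(0.133/0.853)/(0.133−0.853) = ln(0.1559)/-0.7200 = -1.858/-0.7200 = 2.58 s.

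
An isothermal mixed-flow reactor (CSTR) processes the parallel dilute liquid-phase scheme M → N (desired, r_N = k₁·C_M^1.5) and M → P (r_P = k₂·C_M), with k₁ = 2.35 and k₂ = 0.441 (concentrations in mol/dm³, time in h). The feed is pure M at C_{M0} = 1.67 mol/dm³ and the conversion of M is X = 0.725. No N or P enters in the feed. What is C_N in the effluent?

Exit C_M = C_{M0}(1−X) = 1.67×0.275 = 0.4592 mol/dm³.
A CSTR operates uniformly at the exit composition, giving r_N = 0.7314 and r_P = 0.2025 (each k·C_M^n at C_M = 0.4592).
Fraction of consumed M going to N: r_N/(r_N+r_P) = 0.7831.
C_N = 0.7831·C_{M0}·X = 0.7831×1.67×0.725 = 0.948 mol/dm³.

0.948 mol/dm³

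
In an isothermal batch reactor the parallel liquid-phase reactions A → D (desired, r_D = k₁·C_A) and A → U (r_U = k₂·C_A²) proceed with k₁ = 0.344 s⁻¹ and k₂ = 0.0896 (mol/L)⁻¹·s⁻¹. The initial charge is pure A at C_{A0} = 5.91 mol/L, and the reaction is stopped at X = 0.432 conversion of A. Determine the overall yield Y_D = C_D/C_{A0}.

0.197

C_A = C_{A0}(1−X) = 3.357 mol/L.
Along a PFR/batch, dC_D/dC_A = −r_D/(r_D+r_U) = −k₁/(k₁+k₂·C_A).
Integrating from C_{A0} to C_A: C_D = (0.344/0.0896)·ln[(0.344+0.0896·5.91)/(0.344+0.0896·3.36)] = 3.839·ln(0.8735/0.6448) = 1.166 mol/L.
Y_D = C_D/C_{A0} = 1.166/5.91 = 0.197.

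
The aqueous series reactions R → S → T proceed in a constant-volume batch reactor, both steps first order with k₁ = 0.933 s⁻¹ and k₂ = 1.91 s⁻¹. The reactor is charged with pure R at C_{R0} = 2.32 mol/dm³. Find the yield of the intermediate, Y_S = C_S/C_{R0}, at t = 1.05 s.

For first-order series with pure R initially, C_S(t) = k₁C_{R0}/(k₂−k₁)·(e^(−k₁t) − e^(−k₂t)).
e^(−k₁t) = e^(−0.933×1.05) = e^(−0.9797) = 0.3754; e^(−k₂t) = e^(−2.006) = 0.1346.
C_S = 0.933×2.32/(1.91−0.933) × (0.3754−0.1346) = 2.216×0.2408 = 0.5336 mol/dm³.
Y_S = C_S/C_{R0} = 0.5336/2.32 = 0.230.

0.230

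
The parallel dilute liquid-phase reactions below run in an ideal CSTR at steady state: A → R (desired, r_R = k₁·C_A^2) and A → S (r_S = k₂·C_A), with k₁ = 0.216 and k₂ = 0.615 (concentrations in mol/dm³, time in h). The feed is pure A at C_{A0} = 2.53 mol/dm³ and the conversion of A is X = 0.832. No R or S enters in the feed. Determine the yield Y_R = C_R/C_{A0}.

0.108

Exit C_A = C_{A0}(1−X) = 2.53×0.168 = 0.4250 mol/dm³.
A CSTR operates uniformly at the exit composition, giving r_R = 0.03902 and r_S = 0.2614 (each k·C_A^n at C_A = 0.4250).
Fraction of consumed A going to R: r_R/(r_R+r_S) = 0.1299.
C_R = 0.1299·C_{A0}·X = 0.1299×2.53×0.832 = 0.273 mol/dm³; Y_R = C_R/C_{A0} = 0.108.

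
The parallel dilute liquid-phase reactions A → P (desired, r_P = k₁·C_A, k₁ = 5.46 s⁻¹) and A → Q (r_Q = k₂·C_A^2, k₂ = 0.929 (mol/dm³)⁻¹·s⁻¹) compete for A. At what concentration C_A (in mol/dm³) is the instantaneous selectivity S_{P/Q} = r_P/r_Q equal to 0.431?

S_{P/Q} = (k₁/k₂)·C_A⁻¹ ⇒ C_A = (S·k₂/k₁)^(-1).
= (0.431×0.929/5.46)^(-1) = (0.07333)^(-1) = 13.6 mol/dm³.

13.6 mol/dm³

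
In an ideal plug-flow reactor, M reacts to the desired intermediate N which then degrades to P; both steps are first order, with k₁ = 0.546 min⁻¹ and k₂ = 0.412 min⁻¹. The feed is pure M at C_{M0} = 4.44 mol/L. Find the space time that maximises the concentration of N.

2.10 min

The intermediate peaks when r₁ = r₂, i.e. k₁e^(−k₁τ) = k₂e^(−k₂τ), giving τ_opt = ln(k₂/k₁)/(k₂−k₁).
= ln(0.412/0.546)/(0.412−0.546) = ln(0.7546)/-0.1340 = -0.2816/-0.1340 = 2.10 min.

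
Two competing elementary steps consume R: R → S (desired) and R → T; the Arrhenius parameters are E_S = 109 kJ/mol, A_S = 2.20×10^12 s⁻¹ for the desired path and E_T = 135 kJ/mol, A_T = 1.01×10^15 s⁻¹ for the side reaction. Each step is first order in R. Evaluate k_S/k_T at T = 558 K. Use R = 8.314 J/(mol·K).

0.592

k_S/k_T = (A_S/A_T)·exp[−(E_S−E_T)/(RT)] = (A_S/A_T)·exp[(E_T−E_S)/(RT)].
(E_T−E_S)/(RT) = (135−109)×10³/(8.314×558) = 26000/4639 = 5.604.
k_S/k_T = (2.20×10^12/1.01×10^15)·exp(5.604) = 0.002178 × 271.6 = 0.592.
Since E_S < E_T, lowering the temperature improves selectivity toward S.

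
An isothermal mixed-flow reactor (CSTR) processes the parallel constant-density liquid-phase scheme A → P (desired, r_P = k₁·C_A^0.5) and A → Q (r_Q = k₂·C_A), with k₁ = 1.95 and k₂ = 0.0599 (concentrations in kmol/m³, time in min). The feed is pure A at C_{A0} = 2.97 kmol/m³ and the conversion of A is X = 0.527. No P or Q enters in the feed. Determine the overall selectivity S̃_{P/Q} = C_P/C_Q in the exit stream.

Exit C_A = C_{A0}(1−X) = 2.97×0.473 = 1.405 kmol/m³.
A CSTR operates uniformly at the exit composition, giving r_P = 2.311 and r_Q = 0.08415 (each k·C_A^n at C_A = 1.405).
Overall selectivity = C_P/C_Q = r_Pτ/(r_Qτ) = r_P/r_Q = 27.5.

27.5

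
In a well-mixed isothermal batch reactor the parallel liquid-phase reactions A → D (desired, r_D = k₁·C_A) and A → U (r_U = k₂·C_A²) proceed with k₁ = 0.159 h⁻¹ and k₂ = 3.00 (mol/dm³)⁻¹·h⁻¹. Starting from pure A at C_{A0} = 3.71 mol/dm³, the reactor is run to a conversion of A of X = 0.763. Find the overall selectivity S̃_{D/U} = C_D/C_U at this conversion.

0.0268

C_A = C_{A0}(1−X) = 0.8793 mol/dm³.
Along a PFR/batch, dC_D/dC_A = −r_D/(r_D+r_U) = −k₁/(k₁+k₂·C_A).
Integrating from C_{A0} to C_A: C_D = (0.159/3.00)·ln[(0.159+3.00·3.71)/(0.159+3.00·0.879)] = 0.05300·ln(11.29/2.797) = 0.07395 mol/dm³.
C_U = (C_{A0}−C_A)−C_D = 2.757 mol/dm³; S̃_{D/U} = 0.07395/2.757 = 0.0268.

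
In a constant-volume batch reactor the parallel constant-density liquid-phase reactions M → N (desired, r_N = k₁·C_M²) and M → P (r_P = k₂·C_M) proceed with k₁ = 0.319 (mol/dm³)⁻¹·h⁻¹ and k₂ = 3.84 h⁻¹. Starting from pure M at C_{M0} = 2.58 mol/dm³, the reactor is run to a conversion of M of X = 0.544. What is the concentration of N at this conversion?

C_M = C_{M0}(1−X) = 1.176 mol/dm³.
Along a PFR/batch, dC_P/dC_M = −r_P/(r_N+r_P) = −k₂/(k₂+k₁·C_M).
Integrating from C_{M0} to C_M: C_P = (3.84/0.319)·ln[(3.84+0.319·2.58)/(3.84+0.319·1.18)] = 12.04·ln(4.663/4.215) = 1.215 mol/dm³.
Then C_N = (C_{M0}−C_M) − C_P = 1.404 − 1.215 = 0.1884 mol/dm³.

0.188 mol/dm³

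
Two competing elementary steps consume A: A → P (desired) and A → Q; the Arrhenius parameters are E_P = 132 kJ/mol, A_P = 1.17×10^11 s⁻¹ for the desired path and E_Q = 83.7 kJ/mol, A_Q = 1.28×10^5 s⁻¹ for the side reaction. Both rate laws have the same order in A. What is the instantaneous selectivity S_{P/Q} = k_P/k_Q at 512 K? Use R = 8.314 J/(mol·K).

10.8

k_P/k_Q = (A_P/A_Q)·exp[−(E_P−E_Q)/(RT)] = (A_P/A_Q)·exp[(E_Q−E_P)/(RT)].
(E_Q−E_P)/(RT) = (83.7−132)×10³/(8.314×512) = -48300/4257 = -11.35.
k_P/k_Q = (1.17×10^11/1.28×10^5)·exp(-11.35) = 9.141×10^5 × 1.181×10^-5 = 10.8.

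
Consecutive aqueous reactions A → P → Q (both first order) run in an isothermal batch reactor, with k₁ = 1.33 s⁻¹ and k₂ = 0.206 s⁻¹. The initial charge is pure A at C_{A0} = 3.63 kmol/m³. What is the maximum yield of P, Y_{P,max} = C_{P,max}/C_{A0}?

0.710

At the optimum, C_{P,max}/C_{A0} = (k₁/k₂)^[k₂/(k₂−k₁)].
= (1.33/0.206)^(0.206/(0.206−1.33)) = (6.456)^(-0.1833) = 0.7105.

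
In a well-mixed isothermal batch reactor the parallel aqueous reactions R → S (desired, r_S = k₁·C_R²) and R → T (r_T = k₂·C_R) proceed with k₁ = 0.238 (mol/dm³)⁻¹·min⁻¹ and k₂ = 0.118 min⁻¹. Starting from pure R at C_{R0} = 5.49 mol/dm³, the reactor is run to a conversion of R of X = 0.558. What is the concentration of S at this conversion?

2.71 mol/dm³

C_R = C_{R0}(1−X) = 2.427 mol/dm³.
Along a PFR/batch, dC_T/dC_R = −r_T/(r_S+r_T) = −k₂/(k₂+k₁·C_R).
Integrating from C_{R0} to C_R: C_T = (0.118/0.238)·ln[(0.118+0.238·5.49)/(0.118+0.238·2.43)] = 0.4958·ln(1.425/0.6955) = 0.3555 mol/dm³.
Then C_S = (C_{R0}−C_R) − C_T = 3.063 − 0.3555 = 2.708 mol/dm³.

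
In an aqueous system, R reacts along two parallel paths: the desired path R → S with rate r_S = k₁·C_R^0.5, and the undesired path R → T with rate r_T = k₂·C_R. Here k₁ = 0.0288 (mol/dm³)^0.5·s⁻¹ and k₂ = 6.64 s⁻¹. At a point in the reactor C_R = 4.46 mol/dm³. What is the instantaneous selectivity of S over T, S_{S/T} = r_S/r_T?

0.00205

S_{S/T} = r_S/r_T = (k₁·C_R^0.5)/(k₂·C_R) = (k₁/k₂)·C_R^-0.5.
= (0.0288×4.460^0.5) / (6.64×4.460) = 0.06082/29.61 = 0.00205.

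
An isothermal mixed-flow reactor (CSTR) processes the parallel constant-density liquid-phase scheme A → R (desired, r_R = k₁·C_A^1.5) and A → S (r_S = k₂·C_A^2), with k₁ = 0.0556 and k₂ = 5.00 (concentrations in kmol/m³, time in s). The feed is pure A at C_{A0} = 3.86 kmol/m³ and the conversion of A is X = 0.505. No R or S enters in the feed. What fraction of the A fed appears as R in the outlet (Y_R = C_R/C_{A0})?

0.00403

Exit C_A = C_{A0}(1−X) = 3.86×0.495 = 1.911 kmol/m³.
Rates in a CSTR are evaluated at the outlet concentration: r_R = 0.0556×1.911^1.5 = 0.1468, r_S = 5.00×1.911^2 = 18.25.
Fraction of consumed A going to R: r_R/(r_R+r_S) = 0.007980.
C_R = 0.007980·C_{A0}·X = 0.007980×3.86×0.505 = 0.0156 kmol/m³; Y_R = C_R/C_{A0} = 0.00403.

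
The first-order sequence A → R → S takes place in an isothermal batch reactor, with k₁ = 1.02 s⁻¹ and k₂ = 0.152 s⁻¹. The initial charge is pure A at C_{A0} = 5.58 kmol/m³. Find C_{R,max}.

For a first-order series the maximum intermediate yield is C_{R,max}/C_{A0} = (k₁/k₂)^[k₂/(k₂−k₁)].
= (1.02/0.152)^(0.152/(0.152−1.02)) = (6.711)^(-0.1751) = 0.7165.
C_{R,max} = 0.7165×5.58 = 4.00 kmol/m³.

4.00 kmol/m³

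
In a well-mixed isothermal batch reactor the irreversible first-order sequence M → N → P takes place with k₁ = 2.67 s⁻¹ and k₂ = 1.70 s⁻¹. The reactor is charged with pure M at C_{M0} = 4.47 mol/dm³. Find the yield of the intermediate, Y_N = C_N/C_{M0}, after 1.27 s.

The intermediate concentration in a first-order A→B→C sequence is C_N = k₁C_{M0}(e^(−k₁t) − e^(−k₂t))/(k₂−k₁).
e^(−k₁t) = e^(−2.67×1.27) = e^(−3.391) = 0.03368; e^(−k₂t) = e^(−2.159) = 0.1154.
C_N = 2.67×4.47/(1.70−2.67) × (0.03368−0.1154) = (-12.30)×(-0.08176) = 1.006 mol/dm³.
Y_N = C_N/C_{M0} = 1.006/4.47 = 0.225.

0.225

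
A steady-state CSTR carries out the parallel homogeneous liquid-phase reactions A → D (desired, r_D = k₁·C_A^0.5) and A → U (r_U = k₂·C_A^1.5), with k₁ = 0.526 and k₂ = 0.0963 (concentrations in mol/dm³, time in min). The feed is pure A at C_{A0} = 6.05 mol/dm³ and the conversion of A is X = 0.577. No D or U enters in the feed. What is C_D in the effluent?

2.38 mol/dm³

Exit C_A = C_{A0}(1−X) = 6.05×0.423 = 2.559 mol/dm³.
Rates in a CSTR are evaluated at the outlet concentration: r_D = 0.526×2.559^0.5 = 0.8415, r_U = 0.0963×2.559^1.5 = 0.3942.
Fraction of consumed A going to D: r_D/(r_D+r_U) = 0.6810.
C_D = 0.6810·C_{A0}·X = 0.6810×6.05×0.577 = 2.38 mol/dm³.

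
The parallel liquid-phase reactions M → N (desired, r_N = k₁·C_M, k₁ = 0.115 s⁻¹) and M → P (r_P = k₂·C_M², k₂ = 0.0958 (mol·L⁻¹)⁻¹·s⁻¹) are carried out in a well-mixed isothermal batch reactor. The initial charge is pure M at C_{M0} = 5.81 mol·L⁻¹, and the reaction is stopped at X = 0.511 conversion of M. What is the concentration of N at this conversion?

C_M = C_{M0}(1−X) = 2.841 mol·L⁻¹.
Along a PFR/batch, dC_N/dC_M = −r_N/(r_N+r_P) = −k₁/(k₁+k₂·C_M).
Integrating from C_{M0} to C_M: C_N = (0.115/0.0958)·ln[(0.115+0.0958·5.81)/(0.115+0.0958·2.84)] = 1.200·ln(0.6716/0.3872) = 0.6612 mol·L⁻¹.

0.661 mol·L⁻¹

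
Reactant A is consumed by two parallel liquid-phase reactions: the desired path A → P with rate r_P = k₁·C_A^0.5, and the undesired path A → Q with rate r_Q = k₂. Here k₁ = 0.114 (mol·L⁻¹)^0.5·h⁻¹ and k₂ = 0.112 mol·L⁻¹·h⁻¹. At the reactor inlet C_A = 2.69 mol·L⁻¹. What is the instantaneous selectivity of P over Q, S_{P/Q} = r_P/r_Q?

S_{P/Q} = r_P/r_Q = (k₁·C_A^0.5)/(k₂) = (k₁/k₂)·C_A^0.5.
= (0.114×2.690^0.5) / (0.112) = 0.1870/0.1120 = 1.67.

1.67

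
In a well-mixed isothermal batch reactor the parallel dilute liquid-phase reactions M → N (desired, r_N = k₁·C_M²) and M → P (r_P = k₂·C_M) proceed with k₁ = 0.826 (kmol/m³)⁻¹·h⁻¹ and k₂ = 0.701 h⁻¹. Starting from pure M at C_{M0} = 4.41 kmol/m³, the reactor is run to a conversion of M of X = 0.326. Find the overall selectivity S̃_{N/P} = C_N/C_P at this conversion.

C_M = C_{M0}(1−X) = 2.972 kmol/m³.
Along a PFR/batch, dC_P/dC_M = −r_P/(r_N+r_P) = −k₂/(k₂+k₁·C_M).
Integrating from C_{M0} to C_M: C_P = (0.701/0.826)·ln[(0.701+0.826·4.41)/(0.701+0.826·2.97)] = 0.8487·ln(4.344/3.156) = 0.2710 kmol/m³.
Then C_N = (C_{M0}−C_M) − C_P = 1.438 − 0.2710 = 1.167 kmol/m³.
S̃_{N/P} = C_N/C_P = 1.167/0.2710 = 4.30.

4.30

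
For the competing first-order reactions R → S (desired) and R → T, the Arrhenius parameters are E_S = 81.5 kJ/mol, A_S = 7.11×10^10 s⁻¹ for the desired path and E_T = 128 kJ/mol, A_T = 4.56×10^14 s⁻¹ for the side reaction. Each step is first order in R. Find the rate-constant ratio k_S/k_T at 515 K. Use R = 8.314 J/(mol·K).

8.12

k_S/k_T = (A_S/A_T)·exp[−(E_S−E_T)/(RT)] = (A_S/A_T)·exp[(E_T−E_S)/(RT)].
(E_T−E_S)/(RT) = (128−81.5)×10³/(8.314×515) = 46500/4282 = 10.86.
k_S/k_T = (7.11×10^10/4.56×10^14)·exp(10.86) = 1.559×10^-4 × 52060 = 8.12.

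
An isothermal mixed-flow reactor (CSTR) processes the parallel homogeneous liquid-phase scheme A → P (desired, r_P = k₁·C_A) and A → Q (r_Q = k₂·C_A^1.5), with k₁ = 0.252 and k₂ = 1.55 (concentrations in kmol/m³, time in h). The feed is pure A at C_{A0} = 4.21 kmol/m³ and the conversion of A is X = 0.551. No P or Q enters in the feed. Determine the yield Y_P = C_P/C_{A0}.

Exit C_A = C_{A0}(1−X) = 4.21×0.449 = 1.890 kmol/m³.
A CSTR operates uniformly at the exit composition, giving r_P = 0.4764 and r_Q = 4.028 (each k·C_A^n at C_A = 1.890).
Fraction of consumed A going to P: r_P/(r_P+r_Q) = 0.1057.
C_P = 0.1057·C_{A0}·X = 0.1057×4.21×0.551 = 0.245 kmol/m³; Y_P = C_P/C_{A0} = 0.0583.

0.0583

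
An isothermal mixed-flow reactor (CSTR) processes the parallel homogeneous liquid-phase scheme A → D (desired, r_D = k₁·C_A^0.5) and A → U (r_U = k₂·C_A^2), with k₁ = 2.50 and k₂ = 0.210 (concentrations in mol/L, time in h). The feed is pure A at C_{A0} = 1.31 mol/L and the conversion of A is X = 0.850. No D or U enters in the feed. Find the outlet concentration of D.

Exit C_A = C_{A0}(1−X) = 1.31×0.150 = 0.1965 mol/L.
Rates in a CSTR are evaluated at the outlet concentration: r_D = 2.50×0.1965^0.5 = 1.108, r_U = 0.210×0.1965^2 = 0.008109.
Fraction of consumed A going to D: r_D/(r_D+r_U) = 0.9927.
C_D = 0.9927·C_{A0}·X = 0.9927×1.31×0.850 = 1.11 mol/L.

1.11 mol/L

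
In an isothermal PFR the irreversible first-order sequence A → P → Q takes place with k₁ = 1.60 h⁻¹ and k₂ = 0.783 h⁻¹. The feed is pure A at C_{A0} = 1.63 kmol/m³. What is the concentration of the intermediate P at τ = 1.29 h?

0.757 kmol/m³

Solving the coupled first-order balances gives C_P(τ) = [k₁/(k₂−k₁)]·C_{A0}·(e^(−k₁τ) − e^(−k₂τ)).
e^(−k₁τ) = e^(−1.60×1.29) = e^(−2.064) = 0.1269; e^(−k₂τ) = e^(−1.010) = 0.3642.
C_P = 1.60×1.63/(0.783−1.60) × (0.1269−0.3642) = (-3.192)×(-0.2372) = 0.7573 kmol/m³.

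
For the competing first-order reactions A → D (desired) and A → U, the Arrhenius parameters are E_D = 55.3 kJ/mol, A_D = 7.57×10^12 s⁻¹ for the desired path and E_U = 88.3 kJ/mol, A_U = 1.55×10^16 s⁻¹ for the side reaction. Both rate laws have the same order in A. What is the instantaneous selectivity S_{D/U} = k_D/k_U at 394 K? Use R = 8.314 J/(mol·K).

11.6

k_D/k_U = (A_D/A_U)·exp[−(E_D−E_U)/(RT)] = (A_D/A_U)·exp[(E_U−E_D)/(RT)].
(E_U−E_D)/(RT) = (88.3−55.3)×10³/(8.314×394) = 33000/3276 = 10.07.
k_D/k_U = (7.57×10^12/1.55×10^16)·exp(10.07) = 4.884×10^-4 × 23721 = 11.6.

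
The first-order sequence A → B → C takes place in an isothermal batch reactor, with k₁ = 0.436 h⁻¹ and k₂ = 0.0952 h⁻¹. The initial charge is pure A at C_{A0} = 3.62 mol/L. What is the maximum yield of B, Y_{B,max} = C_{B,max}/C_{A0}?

0.654

At the optimum, C_{B,max}/C_{A0} = (k₁/k₂)^[k₂/(k₂−k₁)].
= (0.436/0.0952)^(0.0952/(0.0952−0.436)) = (4.580)^(-0.2793) = 0.6537.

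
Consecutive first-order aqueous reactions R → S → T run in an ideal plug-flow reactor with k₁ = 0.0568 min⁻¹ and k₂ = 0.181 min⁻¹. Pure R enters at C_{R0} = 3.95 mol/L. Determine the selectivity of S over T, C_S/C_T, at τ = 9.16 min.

0.836

Solving the coupled first-order balances gives C_S(τ) = [k₁/(k₂−k₁)]·C_{R0}·(e^(−k₁τ) − e^(−k₂τ)).
e^(−k₁τ) = e^(−0.0568×9.16) = e^(−0.5203) = 0.5943; e^(−k₂τ) = e^(−1.658) = 0.1905.
C_S = 0.0568×3.95/(0.181−0.0568) × (0.5943−0.1905) = 1.806×0.4038 = 0.7295 mol/L.
C_R = C_{R0}e^(−k₁τ) = 2.348 mol/L, so C_T = C_{R0}−C_R−C_S = 0.8728 mol/L; C_S/C_T = 0.836.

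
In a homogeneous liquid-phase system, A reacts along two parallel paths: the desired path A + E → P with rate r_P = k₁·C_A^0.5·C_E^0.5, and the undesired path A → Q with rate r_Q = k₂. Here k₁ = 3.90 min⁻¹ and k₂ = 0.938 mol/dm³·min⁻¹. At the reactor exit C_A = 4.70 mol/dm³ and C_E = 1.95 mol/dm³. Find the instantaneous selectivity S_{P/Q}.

S_{P/Q} = r_P/r_Q = (k₁·C_A^0.5·C_E^0.5)/(k₂) = (k₁/k₂)·C_A^0.5·C_E^0.5.
= (3.90×4.700^0.5×1.950^0.5) / (0.938) = 11.81/0.9380 = 12.6.
Since the desired path is higher order in A, keeping C_A high (PFR or concentrated feed) favours P.

12.6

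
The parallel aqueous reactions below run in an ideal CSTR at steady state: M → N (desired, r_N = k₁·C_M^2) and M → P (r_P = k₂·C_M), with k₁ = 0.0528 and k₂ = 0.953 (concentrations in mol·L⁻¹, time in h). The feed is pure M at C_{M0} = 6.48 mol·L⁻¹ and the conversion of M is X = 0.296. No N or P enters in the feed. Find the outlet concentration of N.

Exit C_M = C_{M0}(1−X) = 6.48×0.704 = 4.562 mol·L⁻¹.
In a CSTR the entire volume is at exit conditions, so r_N = 0.0528×4.562^2 = 1.099 and r_P = 0.953×4.562 = 4.348.
Fraction of consumed M going to N: r_N/(r_N+r_P) = 0.2018.
C_N = 0.2018·C_{M0}·X = 0.2018×6.48×0.296 = 0.387 mol·L⁻¹.

0.387 mol·L⁻¹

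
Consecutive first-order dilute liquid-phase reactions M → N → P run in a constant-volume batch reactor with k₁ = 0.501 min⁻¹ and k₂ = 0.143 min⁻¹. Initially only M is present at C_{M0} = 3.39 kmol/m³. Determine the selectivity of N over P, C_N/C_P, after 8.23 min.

0.711

For first-order series with pure M initially, C_N(t) = k₁C_{M0}/(k₂−k₁)·(e^(−k₁t) − e^(−k₂t)).
e^(−k₁t) = e^(−0.501×8.23) = e^(−4.123) = 0.01619; e^(−k₂t) = e^(−1.177) = 0.3082.
C_N = 0.501×3.39/(0.143−0.501) × (0.01619−0.3082) = (-4.744)×(-0.2920) = 1.385 kmol/m³.
C_M = C_{M0}e^(−k₁t) = 0.05489 kmol/m³, so C_P = C_{M0}−C_M−C_N = 1.950 kmol/m³; C_N/C_P = 0.711.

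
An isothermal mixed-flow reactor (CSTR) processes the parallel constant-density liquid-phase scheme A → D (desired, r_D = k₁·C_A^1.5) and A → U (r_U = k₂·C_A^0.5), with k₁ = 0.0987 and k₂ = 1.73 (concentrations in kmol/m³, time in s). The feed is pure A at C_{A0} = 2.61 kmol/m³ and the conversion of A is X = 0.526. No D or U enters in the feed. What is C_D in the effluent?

Exit C_A = C_{A0}(1−X) = 2.61×0.474 = 1.237 kmol/m³.
Rates in a CSTR are evaluated at the outlet concentration: r_D = 0.0987×1.237^1.5 = 0.1358, r_U = 1.73×1.237^0.5 = 1.924.
Fraction of consumed A going to D: r_D/(r_D+r_U) = 0.06593.
C_D = 0.06593·C_{A0}·X = 0.06593×2.61×0.526 = 0.0905 kmol/m³.

0.0905 kmol/m³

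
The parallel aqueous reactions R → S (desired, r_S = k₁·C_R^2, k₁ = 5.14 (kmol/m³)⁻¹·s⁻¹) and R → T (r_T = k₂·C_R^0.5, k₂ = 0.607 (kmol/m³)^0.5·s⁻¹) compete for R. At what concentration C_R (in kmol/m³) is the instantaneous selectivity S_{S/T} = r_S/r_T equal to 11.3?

1.21 kmol/m³

S_{S/T} = (k₁/k₂)·C_R^1.5 ⇒ C_R = (S·k₂/k₁)^(1/1.5).
= (11.3×0.607/5.14)^(0.6667) = (1.334)^(0.6667) = 1.21 kmol/m³.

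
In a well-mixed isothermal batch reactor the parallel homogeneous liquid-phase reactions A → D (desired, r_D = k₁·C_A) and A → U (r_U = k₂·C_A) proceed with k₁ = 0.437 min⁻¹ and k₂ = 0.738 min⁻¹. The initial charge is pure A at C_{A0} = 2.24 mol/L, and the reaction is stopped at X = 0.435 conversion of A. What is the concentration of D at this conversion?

C_A = C_{A0}(1−X) = 1.266 mol/L.
Both paths are first order in A, so the instantaneous fraction to D is constant: dC_D/d(−C_A) = k₁/(k₁+k₂) = 0.3719.
C_D = 0.3719·(C_{A0}−C_A) = 0.3719×0.9744 = 0.362 mol/L.

0.362 mol/L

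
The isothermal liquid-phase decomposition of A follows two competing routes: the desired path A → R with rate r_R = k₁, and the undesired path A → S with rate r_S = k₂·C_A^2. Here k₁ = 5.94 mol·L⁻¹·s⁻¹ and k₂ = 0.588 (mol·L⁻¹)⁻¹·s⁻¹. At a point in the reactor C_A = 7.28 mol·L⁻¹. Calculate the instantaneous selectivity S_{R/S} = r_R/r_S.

0.191

S_{R/S} = r_R/r_S = (k₁)/(k₂·C_A^2) = (k₁/k₂)·C_A^-2.
= (5.94) / (0.588×7.280^2) = 5.940/31.16 = 0.191.
The undesired path is higher order in A, so low C_A (CSTR or dilute feed) favours R.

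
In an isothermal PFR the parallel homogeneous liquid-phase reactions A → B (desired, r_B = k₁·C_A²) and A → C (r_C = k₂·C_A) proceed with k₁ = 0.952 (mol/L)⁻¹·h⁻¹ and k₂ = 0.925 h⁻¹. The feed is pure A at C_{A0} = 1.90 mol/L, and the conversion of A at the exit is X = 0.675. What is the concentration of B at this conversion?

C_A = C_{A0}(1−X) = 0.6175 mol/L.
Along a PFR/batch, dC_C/dC_A = −r_C/(r_B+r_C) = −k₂/(k₂+k₁·C_A).
Integrating from C_{A0} to C_A: C_C = (0.925/0.952)·ln[(0.925+0.952·1.90)/(0.925+0.952·0.617)] = 0.9716·ln(2.734/1.513) = 0.5749 mol/L.
Then C_B = (C_{A0}−C_A) − C_C = 1.282 − 0.5749 = 0.7076 mol/L.

0.708 mol/L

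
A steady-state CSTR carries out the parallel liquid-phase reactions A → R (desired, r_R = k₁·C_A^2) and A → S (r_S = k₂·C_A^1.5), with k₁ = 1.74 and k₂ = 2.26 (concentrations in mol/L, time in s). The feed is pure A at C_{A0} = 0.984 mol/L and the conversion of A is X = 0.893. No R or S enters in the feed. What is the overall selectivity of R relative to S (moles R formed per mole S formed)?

Exit C_A = C_{A0}(1−X) = 0.984×0.107 = 0.1053 mol/L.
A CSTR operates uniformly at the exit composition, giving r_R = 0.01929 and r_S = 0.07721 (each k·C_A^n at C_A = 0.1053).
Overall selectivity = C_R/C_S = r_Rτ/(r_Sτ) = r_R/r_S = 0.250.

0.250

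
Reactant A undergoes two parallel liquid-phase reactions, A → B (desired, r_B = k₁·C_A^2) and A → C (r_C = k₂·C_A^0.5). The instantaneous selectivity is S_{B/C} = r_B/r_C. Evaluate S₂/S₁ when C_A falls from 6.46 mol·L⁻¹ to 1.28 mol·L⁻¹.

S_{B/C} = (k₁/k₂)·C_A^1.5, so S₂/S₁ = (C_{A,2}/C_{A,1})^1.5.
= (1.28/6.46)^1.5 = (0.1981)^1.5 = 0.0882.
Selectivity toward B falls as C_A falls — high-concentration operation is favoured.

0.0882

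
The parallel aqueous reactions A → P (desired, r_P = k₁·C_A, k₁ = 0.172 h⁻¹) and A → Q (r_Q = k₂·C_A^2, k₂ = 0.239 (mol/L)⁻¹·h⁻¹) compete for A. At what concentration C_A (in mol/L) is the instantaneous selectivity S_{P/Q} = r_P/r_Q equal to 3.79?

S_{P/Q} = (k₁/k₂)·C_A⁻¹ ⇒ C_A = (S·k₂/k₁)^(-1).
= (3.79×0.239/0.172)^(-1) = (5.266)^(-1) = 0.190 mol/L.

0.190 mol/L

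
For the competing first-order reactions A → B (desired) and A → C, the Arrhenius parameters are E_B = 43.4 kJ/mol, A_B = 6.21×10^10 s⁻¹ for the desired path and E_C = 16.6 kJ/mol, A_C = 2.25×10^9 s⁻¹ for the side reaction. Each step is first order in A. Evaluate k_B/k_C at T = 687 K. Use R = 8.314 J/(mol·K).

0.253

k_B/k_C = (A_B/A_C)·exp[−(E_B−E_C)/(RT)] = (A_B/A_C)·exp[(E_C−E_B)/(RT)].
(E_C−E_B)/(RT) = (16.6−43.4)×10³/(8.314×687) = -26800/5712 = -4.692.
k_B/k_C = (6.21×10^10/2.25×10^9)·exp(-4.692) = 27.60 × 0.009167 = 0.253.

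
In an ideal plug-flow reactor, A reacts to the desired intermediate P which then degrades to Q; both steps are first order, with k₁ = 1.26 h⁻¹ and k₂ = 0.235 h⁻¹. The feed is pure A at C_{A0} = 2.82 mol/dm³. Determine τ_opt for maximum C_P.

Setting dC_P/dτ = 0 gives τ_opt = ln(k₂/k₁)/(k₂−k₁).
= ln(0.235/1.26)/(0.235−1.26) = ln(0.1865)/-1.025 = -1.679/-1.025 = 1.64 h.

1.64 h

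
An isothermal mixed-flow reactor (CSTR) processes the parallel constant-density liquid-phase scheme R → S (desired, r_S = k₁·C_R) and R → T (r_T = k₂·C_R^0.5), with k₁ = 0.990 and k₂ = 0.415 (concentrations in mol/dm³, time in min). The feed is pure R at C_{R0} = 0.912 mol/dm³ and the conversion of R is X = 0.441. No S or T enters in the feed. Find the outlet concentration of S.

0.253 mol/dm³

Exit C_R = C_{R0}(1−X) = 0.912×0.559 = 0.5098 mol/dm³.
A CSTR operates uniformly at the exit composition, giving r_S = 0.5047 and r_T = 0.2963 (each k·C_R^n at C_R = 0.5098).
Fraction of consumed R going to S: r_S/(r_S+r_T) = 0.6301.
C_S = 0.6301·C_{R0}·X = 0.6301×0.912×0.441 = 0.253 mol/dm³.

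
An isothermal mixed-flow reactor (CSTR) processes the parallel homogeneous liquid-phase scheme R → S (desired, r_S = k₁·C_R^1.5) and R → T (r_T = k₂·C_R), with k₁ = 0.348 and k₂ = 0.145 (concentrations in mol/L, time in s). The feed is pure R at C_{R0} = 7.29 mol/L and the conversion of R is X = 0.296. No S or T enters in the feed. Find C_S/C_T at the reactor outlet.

5.44

Exit C_R = C_{R0}(1−X) = 7.29×0.704 = 5.132 mol/L.
Rates in a CSTR are evaluated at the outlet concentration: r_S = 0.348×5.132^1.5 = 4.046, r_T = 0.145×5.132 = 0.7442.
Overall selectivity = C_S/C_T = r_Sτ/(r_Tτ) = r_S/r_T = 5.44.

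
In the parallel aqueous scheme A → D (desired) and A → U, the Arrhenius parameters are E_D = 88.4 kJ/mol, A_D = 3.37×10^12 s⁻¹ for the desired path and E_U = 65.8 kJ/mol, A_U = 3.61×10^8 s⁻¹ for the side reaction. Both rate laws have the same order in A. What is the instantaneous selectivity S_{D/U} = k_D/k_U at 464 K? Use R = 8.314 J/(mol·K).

k_D/k_U = (A_D/A_U)·exp[−(E_D−E_U)/(RT)] = (A_D/A_U)·exp[(E_U−E_D)/(RT)].
(E_U−E_D)/(RT) = (65.8−88.4)×10³/(8.314×464) = -22600/3858 = -5.858.
k_D/k_U = (3.37×10^12/3.61×10^8)·exp(-5.858) = 9335 × 0.002856 = 26.7.

26.7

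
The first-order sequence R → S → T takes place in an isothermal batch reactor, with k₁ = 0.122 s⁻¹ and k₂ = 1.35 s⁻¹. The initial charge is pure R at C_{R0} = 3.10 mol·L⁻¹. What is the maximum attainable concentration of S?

For a first-order series the maximum intermediate yield is C_{S,max}/C_{R0} = (k₁/k₂)^[k₂/(k₂−k₁)].
= (0.122/1.35)^(1.35/(1.35−0.122)) = (0.09037)^(1.099) = 0.07117.
C_{S,max} = 0.07117×3.10 = 0.221 mol·L⁻¹.

0.221 mol·L⁻¹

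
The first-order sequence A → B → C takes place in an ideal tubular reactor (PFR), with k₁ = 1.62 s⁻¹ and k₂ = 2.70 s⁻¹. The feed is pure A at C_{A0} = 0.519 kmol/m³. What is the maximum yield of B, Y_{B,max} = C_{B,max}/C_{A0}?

For a first-order series the maximum intermediate yield is C_{B,max}/C_{A0} = (k₁/k₂)^[k₂/(k₂−k₁)].
= (1.62/2.70)^(2.70/(2.70−1.62)) = (0.6000)^(2.500) = 0.2789.

0.279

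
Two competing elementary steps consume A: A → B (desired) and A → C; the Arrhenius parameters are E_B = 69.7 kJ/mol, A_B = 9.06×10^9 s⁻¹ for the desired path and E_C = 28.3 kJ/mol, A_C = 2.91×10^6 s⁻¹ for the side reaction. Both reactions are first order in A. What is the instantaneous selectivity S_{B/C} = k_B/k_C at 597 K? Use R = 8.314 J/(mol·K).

0.743

Since both paths have the same order in A, the concentration cancels and S_{B/C} = k_B/k_C = (A_B/A_C)·exp[(E_C−E_B)/(RT)].
(E_C−E_B)/(RT) = (28.3−69.7)×10³/(8.314×597) = -41400/4963 = -8.341.
k_B/k_C = (9.06×10^9/2.91×10^6)·exp(-8.341) = 3113 × 2.385×10^-4 = 0.743.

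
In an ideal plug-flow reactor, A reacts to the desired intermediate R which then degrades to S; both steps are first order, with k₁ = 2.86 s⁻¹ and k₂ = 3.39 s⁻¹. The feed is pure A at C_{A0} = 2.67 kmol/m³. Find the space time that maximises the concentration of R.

The intermediate peaks when r₁ = r₂, i.e. k₁e^(−k₁τ) = k₂e^(−k₂τ), giving τ_opt = ln(k₂/k₁)/(k₂−k₁).
= ln(3.39/2.86)/(3.39−2.86) = ln(1.185)/0.5300 = 0.1700/0.5300 = 0.321 s.

0.321 s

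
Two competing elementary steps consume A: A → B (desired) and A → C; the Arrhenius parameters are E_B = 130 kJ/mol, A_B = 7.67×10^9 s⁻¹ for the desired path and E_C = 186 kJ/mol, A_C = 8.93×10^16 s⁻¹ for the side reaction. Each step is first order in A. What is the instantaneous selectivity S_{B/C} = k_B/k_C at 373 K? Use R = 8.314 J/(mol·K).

5.98

With equal orders, S_{B/C} = k_B/k_C = (A_B/A_C)·exp[(E_C−E_B)/(RT)].
(E_C−E_B)/(RT) = (186−130)×10³/(8.314×373) = 56000/3101 = 18.06.
k_B/k_C = (7.67×10^9/8.93×10^16)·exp(18.06) = 8.589×10^-8 × 6.958×10^7 = 5.98.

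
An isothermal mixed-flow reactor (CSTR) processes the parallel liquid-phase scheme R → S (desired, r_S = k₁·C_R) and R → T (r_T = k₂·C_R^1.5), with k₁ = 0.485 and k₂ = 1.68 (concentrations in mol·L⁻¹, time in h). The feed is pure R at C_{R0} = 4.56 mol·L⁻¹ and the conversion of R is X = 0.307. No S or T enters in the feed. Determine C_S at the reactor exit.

Exit C_R = C_{R0}(1−X) = 4.56×0.693 = 3.160 mol·L⁻¹.
Rates in a CSTR are evaluated at the outlet concentration: r_S = 0.485×3.160 = 1.533, r_T = 1.68×3.160^1.5 = 9.437.
Fraction of consumed R going to S: r_S/(r_S+r_T) = 0.1397.
C_S = 0.1397·C_{R0}·X = 0.1397×4.56×0.307 = 0.196 mol·L⁻¹.

0.196 mol·L⁻¹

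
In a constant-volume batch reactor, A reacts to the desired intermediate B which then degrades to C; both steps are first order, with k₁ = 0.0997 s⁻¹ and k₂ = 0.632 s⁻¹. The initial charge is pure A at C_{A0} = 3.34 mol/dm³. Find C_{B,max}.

At the optimum, C_{B,max}/C_{A0} = (k₁/k₂)^[k₂/(k₂−k₁)].
= (0.0997/0.632)^(0.632/(0.632−0.0997)) = (0.1578)^(1.187) = 0.1116.
C_{B,max} = 0.1116×3.34 = 0.373 mol/dm³.

0.373 mol/dm³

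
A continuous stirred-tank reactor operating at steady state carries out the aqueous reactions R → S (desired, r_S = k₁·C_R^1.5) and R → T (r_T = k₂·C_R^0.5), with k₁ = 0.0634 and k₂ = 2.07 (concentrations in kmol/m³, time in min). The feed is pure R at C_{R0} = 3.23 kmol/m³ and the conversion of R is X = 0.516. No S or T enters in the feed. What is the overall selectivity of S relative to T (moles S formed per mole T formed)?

0.0479

Exit C_R = C_{R0}(1−X) = 3.23×0.484 = 1.563 kmol/m³.
Rates in a CSTR are evaluated at the outlet concentration: r_S = 0.0634×1.563^1.5 = 0.1239, r_T = 2.07×1.563^0.5 = 2.588.
Overall selectivity = C_S/C_T = r_Sτ/(r_Tτ) = r_S/r_T = 0.0479.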